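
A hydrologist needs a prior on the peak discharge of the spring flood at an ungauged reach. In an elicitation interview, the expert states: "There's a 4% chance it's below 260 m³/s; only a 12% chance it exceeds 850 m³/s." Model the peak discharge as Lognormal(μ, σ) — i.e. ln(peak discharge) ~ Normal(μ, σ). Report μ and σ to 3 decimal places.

μ ≈ 6.270, σ ≈ 0.405

If T ~ Lognormal(μ,σ) then ln T ~ Normal(μ,σ), so the p-quantile of ln T is μ + z_p·σ.
ln(260) = 5.561 and ln(850) = 6.745; z_{0.04} = -1.751, z_{0.88} = 1.175.
σ = (6.745 − 5.561)/(1.175 − (-1.751)) = 0.405.
μ = 5.561 − (-1.751)·0.405 = 6.270.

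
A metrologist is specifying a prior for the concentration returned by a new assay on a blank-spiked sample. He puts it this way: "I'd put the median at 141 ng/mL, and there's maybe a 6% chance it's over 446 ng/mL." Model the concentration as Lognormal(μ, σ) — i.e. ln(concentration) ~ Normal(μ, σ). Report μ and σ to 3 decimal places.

μ ≈ 4.949, σ ≈ 0.741

If T ~ Lognormal(μ,σ) then ln T ~ Normal(μ,σ), so the p-quantile of ln T is μ + z_p·σ.
ln(141) = 4.949 and ln(446) = 6.1; z_{0.5} = 0, z_{0.94} = 1.555.
σ = (6.1 − 4.949)/(1.555 − (0)) = 0.741.
μ = 4.949 − (0)·0.741 = 4.949.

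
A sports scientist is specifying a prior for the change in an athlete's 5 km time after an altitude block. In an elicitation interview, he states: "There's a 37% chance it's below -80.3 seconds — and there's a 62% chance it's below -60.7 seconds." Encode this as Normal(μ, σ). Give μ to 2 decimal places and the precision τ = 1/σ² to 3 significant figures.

For Normal(μ,σ), the p-quantile is μ + z_p·σ. Here z_{0.37} = -0.3319, z_{0.62} = 0.3055.
So -80.3 = μ − 0.3319σ and -60.7 = μ + 0.3055σ.
Subtracting: σ = (-60.7 − -80.3)/(0.3055 − (-0.3319)) = 30.75.
Then μ = -80.3 − (-0.3319)·30.75 = -70.09.
Precision τ = 1/σ² = 1/30.75² = 0.00106.

μ = -70.09, τ = 0.00106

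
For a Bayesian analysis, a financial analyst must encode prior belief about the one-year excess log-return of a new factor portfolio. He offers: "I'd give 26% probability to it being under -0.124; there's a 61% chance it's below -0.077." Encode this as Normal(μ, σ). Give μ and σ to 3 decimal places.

μ = -0.091, σ = 0.051

For Normal(μ,σ), the p-quantile is μ + z_p·σ. Here z_{0.26} = -0.6433, z_{0.61} = 0.2793.
So -0.124 = μ − 0.6433σ and -0.077 = μ + 0.2793σ.
Subtracting: σ = (-0.077 − -0.124)/(0.2793 − (-0.6433)) = 0.051.
Then μ = -0.124 − (-0.6433)·0.051 = -0.091.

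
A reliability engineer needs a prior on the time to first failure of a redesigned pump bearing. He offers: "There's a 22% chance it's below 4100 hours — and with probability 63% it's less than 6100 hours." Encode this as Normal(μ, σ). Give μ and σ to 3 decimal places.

For Normal(μ,σ), the p-quantile is μ + z_p·σ. Here z_{0.22} = -0.7722, z_{0.63} = 0.3319.
So 4100 = μ − 0.7722σ and 6100 = μ + 0.3319σ.
Subtracting: σ = (6100 − 4100)/(0.3319 − (-0.7722)) = 1811.518.
Then μ = 4100 − (-0.7722)·1811.518 = 5498.842.

μ = 5498.842, σ = 1811.518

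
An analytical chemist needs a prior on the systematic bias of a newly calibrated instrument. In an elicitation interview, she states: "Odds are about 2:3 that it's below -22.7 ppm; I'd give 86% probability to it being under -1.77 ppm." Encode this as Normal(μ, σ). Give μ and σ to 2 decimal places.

μ = -18.72, σ = 15.69

For Normal(μ,σ), the p-quantile is μ + z_p·σ. Here z_{0.4} = -0.2533, z_{0.86} = 1.08.
So -22.7 = μ − 0.2533σ and -1.77 = μ + 1.08σ.
Subtracting: σ = (-1.77 − -22.7)/(1.08 − (-0.2533)) = 15.69.
Then μ = -22.7 − (-0.2533)·15.69 = -18.72.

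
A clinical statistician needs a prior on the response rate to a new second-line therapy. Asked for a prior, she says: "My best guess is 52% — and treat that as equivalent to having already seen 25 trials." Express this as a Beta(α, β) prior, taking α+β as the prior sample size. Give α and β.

α = 13, β = 12

Under the effective-sample-size interpretation, Beta(α, β) has prior mean α/(α+β) and prior sample size α+β.
So α+β = 25 and α/(α+β) = 0.52, giving α = 0.52·25 = 13 and β = 25 − 13 = 12.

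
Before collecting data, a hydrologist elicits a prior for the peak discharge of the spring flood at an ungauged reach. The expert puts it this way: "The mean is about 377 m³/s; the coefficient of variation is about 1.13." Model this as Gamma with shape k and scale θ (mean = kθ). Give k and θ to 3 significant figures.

k ≈ 0.783, θ ≈ 481

For Gamma(k, scale θ): mean = kθ, variance = kθ², so CV = 1/√k.
CV = 1.13, hence k = 1/CV² = 0.783.
Then θ = mean/k = 377/0.783 = 481.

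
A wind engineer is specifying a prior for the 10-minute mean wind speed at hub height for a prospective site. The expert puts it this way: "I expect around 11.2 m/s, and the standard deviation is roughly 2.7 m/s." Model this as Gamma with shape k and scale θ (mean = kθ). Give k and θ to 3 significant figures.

k ≈ 17.2, θ ≈ 0.651

For Gamma(k, scale θ): mean = kθ, variance = kθ², so CV = 1/√k.
CV = SD/mean = 2.7/11.2 = 0.2411, hence k = 1/CV² = 17.2.
Then θ = mean/k = 11.2/17.2 = 0.651.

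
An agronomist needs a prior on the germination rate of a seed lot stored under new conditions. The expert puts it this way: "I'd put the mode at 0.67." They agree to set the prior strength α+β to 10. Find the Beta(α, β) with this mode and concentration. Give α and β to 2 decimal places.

α = 6.36, β = 3.64

For α,β > 1 the Beta mode is (α−1)/(α+β−2). With α+β = 10, the mode is (α−1)/8.
Set (α−1)/8 = 0.67 → α = 1 + 0.67·8 = 6.36.
β = 10 − α = 3.64.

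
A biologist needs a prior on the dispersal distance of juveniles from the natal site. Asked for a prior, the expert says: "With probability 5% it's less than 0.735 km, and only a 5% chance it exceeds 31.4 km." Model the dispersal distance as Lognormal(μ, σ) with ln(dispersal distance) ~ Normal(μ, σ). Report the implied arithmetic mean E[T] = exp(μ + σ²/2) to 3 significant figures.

E[T] ≈ 9.21 km

If T ~ Lognormal(μ,σ) then ln T ~ Normal(μ,σ), so the p-quantile of ln T is μ + z_p·σ.
ln(0.735) = -0.3079 and ln(31.4) = 3.447; z_{0.05} = -1.645, z_{0.95} = 1.645.
σ = (3.447 − -0.3079)/(1.645 − (-1.645)) = 1.141.
μ = -0.3079 − (-1.645)·1.141 = 1.569.
E[T] = exp(μ + σ²/2) = exp(1.569 + 0.6513) = 9.21 km.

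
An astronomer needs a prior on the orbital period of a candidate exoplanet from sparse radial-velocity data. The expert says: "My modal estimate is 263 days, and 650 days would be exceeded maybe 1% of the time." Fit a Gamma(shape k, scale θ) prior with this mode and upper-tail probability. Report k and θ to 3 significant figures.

k ≈ 6.75, θ ≈ 45.8

Gamma(k,θ) with k>1 has mode (k−1)θ, so θ = 263/(k−1).
Need P(X < 650) = 0.99 with θ tied to k this way. Start at k = 2, θ = 263: P(X<650) ≈ 0.707.
Too low — raise k to concentrate. Iterating converges to k ≈ 6.75.
Then θ = 263/(6.75−1) ≈ 45.8.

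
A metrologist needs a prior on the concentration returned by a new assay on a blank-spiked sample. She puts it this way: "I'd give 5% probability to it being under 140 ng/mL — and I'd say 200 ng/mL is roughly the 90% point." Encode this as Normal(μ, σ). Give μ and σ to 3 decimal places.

For Normal(μ,σ), the p-quantile is μ + z_p·σ. Here z_{0.05} = -1.645, z_{0.9} = 1.282.
So 140 = μ − 1.645σ and 200 = μ + 1.282σ.
Subtracting: σ = (200 − 140)/(1.282 − (-1.645)) = 20.503.
Then μ = 140 − (-1.645)·20.503 = 173.724.

μ = 173.724, σ = 20.503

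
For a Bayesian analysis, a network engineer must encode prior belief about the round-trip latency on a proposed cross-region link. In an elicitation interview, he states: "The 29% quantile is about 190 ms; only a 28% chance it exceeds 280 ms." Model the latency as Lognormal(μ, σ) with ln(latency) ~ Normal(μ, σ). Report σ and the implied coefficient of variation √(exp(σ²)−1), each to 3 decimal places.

If T ~ Lognormal(μ,σ) then ln T ~ Normal(μ,σ), so the p-quantile of ln T is μ + z_p·σ.
ln(190) = 5.247 and ln(280) = 5.635; z_{0.29} = -0.5534, z_{0.72} = 0.5828.
σ = (5.635 − 5.247)/(0.5828 − (-0.5534)) = 0.341.
μ = 5.247 − (-0.5534)·0.341 = 5.436.
CV = √(exp(σ²)−1) = √(exp(0.1165)−1) = 0.351.

σ ≈ 0.341, CV ≈ 0.351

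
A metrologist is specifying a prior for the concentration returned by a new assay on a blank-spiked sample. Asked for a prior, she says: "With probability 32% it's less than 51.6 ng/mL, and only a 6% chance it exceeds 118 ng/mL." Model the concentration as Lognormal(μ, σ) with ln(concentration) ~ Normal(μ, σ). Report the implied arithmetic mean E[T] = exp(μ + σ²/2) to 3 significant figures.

E[T] ≈ 67.9 ng/mL

If T ~ Lognormal(μ,σ) then ln T ~ Normal(μ,σ), so the p-quantile of ln T is μ + z_p·σ.
ln(51.6) = 3.944 and ln(118) = 4.771; z_{0.32} = -0.4677, z_{0.94} = 1.555.
σ = (4.771 − 3.944)/(1.555 − (-0.4677)) = 0.409.
μ = 3.944 − (-0.4677)·0.409 = 4.135.
E[T] = exp(μ + σ²/2) = exp(4.135 + 0.0836) = 67.9 ng/mL.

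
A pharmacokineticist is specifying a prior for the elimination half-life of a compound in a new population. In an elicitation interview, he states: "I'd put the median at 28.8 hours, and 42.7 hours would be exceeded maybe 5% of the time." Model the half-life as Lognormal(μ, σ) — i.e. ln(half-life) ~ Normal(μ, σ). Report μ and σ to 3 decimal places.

If T ~ Lognormal(μ,σ) then ln T ~ Normal(μ,σ), so the p-quantile of ln T is μ + z_p·σ.
ln(28.8) = 3.36 and ln(42.7) = 3.754; z_{0.5} = 0, z_{0.95} = 1.645.
σ = (3.754 − 3.36)/(1.645 − (0)) = 0.239.
μ = 3.36 − (0)·0.239 = 3.360.

μ ≈ 3.360, σ ≈ 0.239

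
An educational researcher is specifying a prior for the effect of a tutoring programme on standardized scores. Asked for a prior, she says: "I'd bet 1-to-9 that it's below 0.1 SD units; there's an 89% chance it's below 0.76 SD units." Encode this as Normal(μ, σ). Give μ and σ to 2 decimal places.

μ = 0.44, σ = 0.26

The p-quantile of Normal(μ,σ) is μ + z_p·σ, with z_{0.1} = -1.282 and z_{0.89} = 1.227.
Eliminate σ: μ = (z₂·x₁ − z₁·x₂)/(z₂ − z₁) = (1.227·0.1 − (-1.282)·0.76)/2.508 = 0.44.
Then σ = (x₂ − x₁)/(z₂ − z₁) = (0.76 − 0.1)/2.508 = 0.26.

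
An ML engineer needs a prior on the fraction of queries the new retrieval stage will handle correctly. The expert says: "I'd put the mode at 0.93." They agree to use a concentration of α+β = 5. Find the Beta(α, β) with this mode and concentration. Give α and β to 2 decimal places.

For α,β > 1 the Beta mode is (α−1)/(α+β−2). With α+β = 5, the mode is (α−1)/3.
Set (α−1)/3 = 0.93 → α = 1 + 0.93·3 = 3.79.
β = 5 − α = 1.21.

α = 3.79, β = 1.21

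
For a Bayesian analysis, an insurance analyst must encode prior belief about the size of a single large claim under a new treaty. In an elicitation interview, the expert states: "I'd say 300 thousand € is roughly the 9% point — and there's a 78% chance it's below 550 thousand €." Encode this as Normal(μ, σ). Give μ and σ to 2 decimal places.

μ = 458.64, σ = 118.32

For Normal(μ,σ), the p-quantile is μ + z_p·σ. Here z_{0.09} = -1.341, z_{0.78} = 0.7722.
So 300 = μ − 1.341σ and 550 = μ + 0.7722σ.
Subtracting: σ = (550 − 300)/(0.7722 − (-1.341)) = 118.32.
Then μ = 300 − (-1.341)·118.32 = 458.64.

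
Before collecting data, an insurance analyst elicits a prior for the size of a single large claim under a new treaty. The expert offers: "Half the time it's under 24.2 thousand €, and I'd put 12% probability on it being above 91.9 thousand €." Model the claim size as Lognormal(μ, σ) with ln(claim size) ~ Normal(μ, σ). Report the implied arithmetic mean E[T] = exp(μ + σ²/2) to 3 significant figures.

If T ~ Lognormal(μ,σ) then ln T ~ Normal(μ,σ), so the p-quantile of ln T is μ + z_p·σ.
ln(24.2) = 3.186 and ln(91.9) = 4.521; z_{0.5} = 0, z_{0.88} = 1.175.
σ = (4.521 − 3.186)/(1.175 − (0)) = 1.136.
μ = 3.186 − (0)·1.136 = 3.186.
E[T] = exp(μ + σ²/2) = exp(3.186 + 0.6448) = 46.1 thousand €.

E[T] ≈ 46.1 thousand €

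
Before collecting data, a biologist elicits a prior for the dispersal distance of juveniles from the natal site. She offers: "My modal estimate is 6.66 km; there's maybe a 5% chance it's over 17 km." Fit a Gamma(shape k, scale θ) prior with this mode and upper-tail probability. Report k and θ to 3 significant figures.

k ≈ 4.08, θ ≈ 2.16

Gamma(k,θ) with k>1 has mode (k−1)θ, so θ = 6.66/(k−1).
Need P(X < 17) = 0.95 with θ tied to k this way. Start at k = 2, θ = 6.66: P(X<17) ≈ 0.723.
Too low — raise k to concentrate. Iterating converges to k ≈ 4.08.
Then θ = 6.66/(4.08−1) ≈ 2.16.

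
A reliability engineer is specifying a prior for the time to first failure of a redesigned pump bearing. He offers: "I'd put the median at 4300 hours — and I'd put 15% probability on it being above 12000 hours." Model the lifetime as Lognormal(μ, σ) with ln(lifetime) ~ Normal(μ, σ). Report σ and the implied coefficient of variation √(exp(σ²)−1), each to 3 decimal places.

σ ≈ 0.990, CV ≈ 1.291

If T ~ Lognormal(μ,σ) then ln T ~ Normal(μ,σ), so the p-quantile of ln T is μ + z_p·σ.
ln(4300) = 8.366 and ln(12000) = 9.393; z_{0.5} = 0, z_{0.85} = 1.036.
σ = (9.393 − 8.366)/(1.036 − (0)) = 0.990.
μ = 8.366 − (0)·0.990 = 8.366.
CV = √(exp(σ²)−1) = √(exp(0.9805)−1) = 1.291.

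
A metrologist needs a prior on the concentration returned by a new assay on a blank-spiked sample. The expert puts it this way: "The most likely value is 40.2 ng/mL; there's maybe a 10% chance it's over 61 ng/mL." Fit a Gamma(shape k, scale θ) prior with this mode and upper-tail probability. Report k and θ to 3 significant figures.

k ≈ 11.7, θ ≈ 3.75

Gamma(k,θ) with k>1 has mode (k−1)θ, so θ = 40.2/(k−1).
Need P(X < 61) = 0.9 with θ tied to k this way. Start at k = 2, θ = 40.2: P(X<61) ≈ 0.448.
Too low — raise k to concentrate. Iterating converges to k ≈ 11.7.
Then θ = 40.2/(11.7−1) ≈ 3.75.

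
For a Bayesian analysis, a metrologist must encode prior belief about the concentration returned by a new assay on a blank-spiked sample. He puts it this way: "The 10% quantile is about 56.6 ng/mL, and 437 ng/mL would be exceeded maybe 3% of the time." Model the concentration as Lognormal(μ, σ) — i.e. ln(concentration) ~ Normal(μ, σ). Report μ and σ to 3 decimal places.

If T ~ Lognormal(μ,σ) then ln T ~ Normal(μ,σ), so the p-quantile of ln T is μ + z_p·σ.
ln(56.6) = 4.036 and ln(437) = 6.08; z_{0.1} = -1.282, z_{0.97} = 1.881.
σ = (6.08 − 4.036)/(1.881 − (-1.282)) = 0.646.
μ = 4.036 − (-1.282)·0.646 = 4.864.

μ ≈ 4.864, σ ≈ 0.646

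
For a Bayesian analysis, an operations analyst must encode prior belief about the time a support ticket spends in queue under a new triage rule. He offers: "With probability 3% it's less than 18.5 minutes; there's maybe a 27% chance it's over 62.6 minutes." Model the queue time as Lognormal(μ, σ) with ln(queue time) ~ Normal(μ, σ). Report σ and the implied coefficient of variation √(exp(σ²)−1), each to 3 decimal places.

σ ≈ 0.489, CV ≈ 0.520

If T ~ Lognormal(μ,σ) then ln T ~ Normal(μ,σ), so the p-quantile of ln T is μ + z_p·σ.
ln(18.5) = 2.918 and ln(62.6) = 4.137; z_{0.03} = -1.881, z_{0.73} = 0.6128.
σ = (4.137 − 2.918)/(0.6128 − (-1.881)) = 0.489.
μ = 2.918 − (-1.881)·0.489 = 3.837.
CV = √(exp(σ²)−1) = √(exp(0.2390)−1) = 0.520.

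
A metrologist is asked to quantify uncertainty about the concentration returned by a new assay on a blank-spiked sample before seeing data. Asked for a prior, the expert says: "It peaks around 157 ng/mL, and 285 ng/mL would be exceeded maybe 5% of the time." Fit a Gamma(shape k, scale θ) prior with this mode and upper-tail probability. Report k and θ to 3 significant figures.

k ≈ 8.84, θ ≈ 20

Gamma(k,θ) with k>1 has mode (k−1)θ, so θ = 157/(k−1).
Need P(X < 285) = 0.95 with θ tied to k this way. Start at k = 2, θ = 157: P(X<285) ≈ 0.542.
Too low — raise k to concentrate. Iterating converges to k ≈ 8.84.
Then θ = 157/(8.84−1) ≈ 20.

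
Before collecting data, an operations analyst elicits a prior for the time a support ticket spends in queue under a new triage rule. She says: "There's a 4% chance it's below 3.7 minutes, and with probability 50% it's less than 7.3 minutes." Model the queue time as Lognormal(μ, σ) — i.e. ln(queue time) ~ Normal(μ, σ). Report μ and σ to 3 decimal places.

μ ≈ 1.988, σ ≈ 0.388

If T ~ Lognormal(μ,σ) then ln T ~ Normal(μ,σ), so the p-quantile of ln T is μ + z_p·σ.
ln(3.7) = 1.308 and ln(7.3) = 1.988; z_{0.04} = -1.751, z_{0.5} = 0.
σ = (1.988 − 1.308)/(0 − (-1.751)) = 0.388.
μ = 1.308 − (-1.751)·0.388 = 1.988.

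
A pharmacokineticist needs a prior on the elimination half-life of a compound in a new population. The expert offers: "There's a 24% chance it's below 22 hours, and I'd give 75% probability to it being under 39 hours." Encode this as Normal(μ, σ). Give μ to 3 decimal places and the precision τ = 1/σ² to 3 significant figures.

μ = 30.696, τ = 0.0066

For Normal(μ,σ), the p-quantile is μ + z_p·σ. Here z_{0.24} = -0.7063, z_{0.75} = 0.6745.
So 22 = μ − 0.7063σ and 39 = μ + 0.6745σ.
Subtracting: σ = (39 − 22)/(0.6745 − (-0.7063)) = 12.312.
Then μ = 22 − (-0.7063)·12.312 = 30.696.
Precision τ = 1/σ² = 1/12.31² = 0.0066.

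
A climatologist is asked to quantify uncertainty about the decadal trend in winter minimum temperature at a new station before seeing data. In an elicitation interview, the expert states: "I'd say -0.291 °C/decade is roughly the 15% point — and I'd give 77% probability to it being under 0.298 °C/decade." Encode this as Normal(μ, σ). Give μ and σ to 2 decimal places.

μ = 0.05, σ = 0.33

The p-quantile of Normal(μ,σ) is μ + z_p·σ, with z_{0.15} = -1.036 and z_{0.77} = 0.7388.
Eliminate σ: μ = (z₂·x₁ − z₁·x₂)/(z₂ − z₁) = (0.7388·-0.291 − (-1.036)·0.298)/1.775 = 0.05.
Then σ = (x₂ − x₁)/(z₂ − z₁) = (0.298 − -0.291)/1.775 = 0.33.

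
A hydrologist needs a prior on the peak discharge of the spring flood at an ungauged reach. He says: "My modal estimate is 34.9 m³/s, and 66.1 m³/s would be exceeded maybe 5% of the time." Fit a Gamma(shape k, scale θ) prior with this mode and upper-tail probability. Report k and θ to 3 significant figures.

k ≈ 7.82, θ ≈ 5.12

Gamma(k,θ) with k>1 has mode (k−1)θ, so θ = 34.9/(k−1).
Need P(X < 66.1) = 0.95 with θ tied to k this way. Start at k = 2, θ = 34.9: P(X<66.1) ≈ 0.565.
Too low — raise k to concentrate. Iterating converges to k ≈ 7.82.
Then θ = 34.9/(7.82−1) ≈ 5.12.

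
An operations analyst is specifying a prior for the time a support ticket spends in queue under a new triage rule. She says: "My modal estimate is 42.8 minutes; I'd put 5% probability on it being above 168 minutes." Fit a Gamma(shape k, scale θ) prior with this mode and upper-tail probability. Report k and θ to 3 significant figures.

k ≈ 2.35, θ ≈ 31.7

Gamma(k,θ) with k>1 has mode (k−1)θ, so θ = 42.8/(k−1).
Need P(X < 168) = 0.95 with θ tied to k this way. Start at k = 2, θ = 42.8: P(X<168) ≈ 0.903.
Too low — raise k to concentrate. Iterating converges to k ≈ 2.35.
Then θ = 42.8/(2.35−1) ≈ 31.7.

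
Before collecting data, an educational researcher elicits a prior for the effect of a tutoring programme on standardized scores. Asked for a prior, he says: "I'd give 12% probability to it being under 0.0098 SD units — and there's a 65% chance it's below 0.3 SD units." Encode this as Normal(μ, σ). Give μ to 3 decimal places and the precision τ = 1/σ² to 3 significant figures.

For Normal(μ,σ), the p-quantile is μ + z_p·σ. Here z_{0.12} = -1.175, z_{0.65} = 0.3853.
So 0.0098 = μ − 1.175σ and 0.3 = μ + 0.3853σ.
Subtracting: σ = (0.3 − 0.0098)/(0.3853 − (-1.175)) = 0.186.
Then μ = 0.0098 − (-1.175)·0.186 = 0.228.
Precision τ = 1/σ² = 1/0.186² = 28.9.

μ = 0.228, τ = 28.9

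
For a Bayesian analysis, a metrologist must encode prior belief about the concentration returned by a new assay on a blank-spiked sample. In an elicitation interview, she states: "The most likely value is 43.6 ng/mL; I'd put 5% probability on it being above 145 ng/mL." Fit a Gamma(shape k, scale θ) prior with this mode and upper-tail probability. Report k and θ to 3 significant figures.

k ≈ 2.8, θ ≈ 24.2

Gamma(k,θ) with k>1 has mode (k−1)θ, so θ = 43.6/(k−1).
Need P(X < 145) = 0.95 with θ tied to k this way. Start at k = 2, θ = 43.6: P(X<145) ≈ 0.845.
Too low — raise k to concentrate. Iterating converges to k ≈ 2.8.
Then θ = 43.6/(2.8−1) ≈ 24.2.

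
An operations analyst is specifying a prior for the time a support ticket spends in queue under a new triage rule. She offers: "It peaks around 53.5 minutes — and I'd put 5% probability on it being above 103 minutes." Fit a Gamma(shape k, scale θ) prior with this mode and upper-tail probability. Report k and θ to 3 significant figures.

k ≈ 7.47, θ ≈ 8.26

Gamma(k,θ) with k>1 has mode (k−1)θ, so θ = 53.5/(k−1).
Need P(X < 103) = 0.95 with θ tied to k this way. Start at k = 2, θ = 53.5: P(X<103) ≈ 0.573.
Too low — raise k to concentrate. Iterating converges to k ≈ 7.47.
Then θ = 53.5/(7.47−1) ≈ 8.26.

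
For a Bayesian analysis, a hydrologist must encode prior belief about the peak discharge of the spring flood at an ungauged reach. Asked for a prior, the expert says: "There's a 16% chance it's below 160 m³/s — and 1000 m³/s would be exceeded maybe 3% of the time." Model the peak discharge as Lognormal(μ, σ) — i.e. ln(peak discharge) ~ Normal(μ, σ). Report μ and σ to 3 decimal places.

If T ~ Lognormal(μ,σ) then ln T ~ Normal(μ,σ), so the p-quantile of ln T is μ + z_p·σ.
ln(160) = 5.075 and ln(1000) = 6.908; z_{0.16} = -0.9945, z_{0.97} = 1.881.
σ = (6.908 − 5.075)/(1.881 − (-0.9945)) = 0.637.
μ = 5.075 − (-0.9945)·0.637 = 5.709.

μ ≈ 5.709, σ ≈ 0.637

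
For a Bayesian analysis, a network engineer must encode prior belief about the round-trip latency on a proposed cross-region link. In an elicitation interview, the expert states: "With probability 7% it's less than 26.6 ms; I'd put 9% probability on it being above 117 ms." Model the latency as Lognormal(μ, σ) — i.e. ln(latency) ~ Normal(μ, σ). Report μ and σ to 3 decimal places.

If T ~ Lognormal(μ,σ) then ln T ~ Normal(μ,σ), so the p-quantile of ln T is μ + z_p·σ.
ln(26.6) = 3.281 and ln(117) = 4.762; z_{0.07} = -1.476, z_{0.91} = 1.341.
σ = (4.762 − 3.281)/(1.341 − (-1.476)) = 0.526.
μ = 3.281 − (-1.476)·0.526 = 4.057.

μ ≈ 4.057, σ ≈ 0.526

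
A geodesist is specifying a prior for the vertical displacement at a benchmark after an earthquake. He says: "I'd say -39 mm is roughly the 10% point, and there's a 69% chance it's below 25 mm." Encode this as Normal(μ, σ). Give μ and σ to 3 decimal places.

μ = 7.146, σ = 36.008

The p-quantile of Normal(μ,σ) is μ + z_p·σ, with z_{0.1} = -1.282 and z_{0.69} = 0.4959.
Eliminate σ: μ = (z₂·x₁ − z₁·x₂)/(z₂ − z₁) = (0.4959·-39 − (-1.282)·25)/1.777 = 7.146.
Then σ = (x₂ − x₁)/(z₂ − z₁) = (25 − -39)/1.777 = 36.008.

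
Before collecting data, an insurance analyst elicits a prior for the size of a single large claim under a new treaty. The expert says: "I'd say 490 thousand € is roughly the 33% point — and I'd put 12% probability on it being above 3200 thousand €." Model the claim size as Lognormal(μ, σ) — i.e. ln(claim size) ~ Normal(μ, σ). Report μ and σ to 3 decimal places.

μ ≈ 6.706, σ ≈ 1.162

If T ~ Lognormal(μ,σ) then ln T ~ Normal(μ,σ), so the p-quantile of ln T is μ + z_p·σ.
ln(490) = 6.194 and ln(3200) = 8.071; z_{0.33} = -0.4399, z_{0.88} = 1.175.
σ = (8.071 − 6.194)/(1.175 − (-0.4399)) = 1.162.
μ = 6.194 − (-0.4399)·1.162 = 6.706.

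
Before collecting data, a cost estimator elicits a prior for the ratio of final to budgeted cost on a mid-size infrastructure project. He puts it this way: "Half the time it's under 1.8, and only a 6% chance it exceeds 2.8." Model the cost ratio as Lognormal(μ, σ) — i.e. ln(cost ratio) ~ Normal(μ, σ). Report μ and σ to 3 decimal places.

μ ≈ 0.588, σ ≈ 0.284

If T ~ Lognormal(μ,σ) then ln T ~ Normal(μ,σ), so the p-quantile of ln T is μ + z_p·σ.
ln(1.8) = 0.5878 and ln(2.8) = 1.03; z_{0.5} = 0, z_{0.94} = 1.555.
σ = (1.03 − 0.5878)/(1.555 − (0)) = 0.284.
μ = 0.5878 − (0)·0.284 = 0.588.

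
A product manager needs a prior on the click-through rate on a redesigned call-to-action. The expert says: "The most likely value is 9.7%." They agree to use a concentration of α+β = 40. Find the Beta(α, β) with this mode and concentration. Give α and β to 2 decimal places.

α = 4.69, β = 35.31

For α,β > 1 the Beta mode is (α−1)/(α+β−2). With α+β = 40, the mode is (α−1)/38.
Set (α−1)/38 = 0.097 → α = 1 + 0.097·38 = 4.69.
β = 40 − α = 35.31.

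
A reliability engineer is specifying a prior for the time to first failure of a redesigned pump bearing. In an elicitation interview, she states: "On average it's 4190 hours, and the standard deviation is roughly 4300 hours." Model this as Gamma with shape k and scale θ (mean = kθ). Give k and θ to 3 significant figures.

For Gamma(k, scale θ): mean = kθ, variance = kθ², so CV = 1/√k.
CV = SD/mean = 4300/4190 = 1.026, hence k = 1/CV² = 0.949.
Then θ = mean/k = 4190/0.949 = 4410.

k ≈ 0.949, θ ≈ 4410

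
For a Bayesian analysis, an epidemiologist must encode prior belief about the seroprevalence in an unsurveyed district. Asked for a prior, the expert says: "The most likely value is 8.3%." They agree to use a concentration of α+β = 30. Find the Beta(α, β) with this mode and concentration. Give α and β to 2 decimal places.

For α,β > 1 the Beta mode is (α−1)/(α+β−2). With α+β = 30, the mode is (α−1)/28.
Set (α−1)/28 = 0.083 → α = 1 + 0.083·28 = 3.32.
β = 30 − α = 26.68.

α = 3.32, β = 26.68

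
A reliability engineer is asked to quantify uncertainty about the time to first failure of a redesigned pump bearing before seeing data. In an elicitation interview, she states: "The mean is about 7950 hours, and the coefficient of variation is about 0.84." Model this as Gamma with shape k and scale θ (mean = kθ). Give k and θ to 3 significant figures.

k ≈ 1.42, θ ≈ 5610

For Gamma(k, scale θ): mean = kθ, variance = kθ², so CV = 1/√k.
CV = 0.84, hence k = 1/CV² = 1.42.
Then θ = mean/k = 7950/1.42 = 5610.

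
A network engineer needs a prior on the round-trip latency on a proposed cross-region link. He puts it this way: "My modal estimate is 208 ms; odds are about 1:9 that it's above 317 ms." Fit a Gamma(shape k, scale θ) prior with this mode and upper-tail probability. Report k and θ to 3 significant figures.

k ≈ 11.5, θ ≈ 19.8

Gamma(k,θ) with k>1 has mode (k−1)θ, so θ = 208/(k−1).
Need P(X < 317) = 0.9 with θ tied to k this way. Start at k = 2, θ = 208: P(X<317) ≈ 0.450.
Too low — raise k to concentrate. Iterating converges to k ≈ 11.5.
Then θ = 208/(11.5−1) ≈ 19.8.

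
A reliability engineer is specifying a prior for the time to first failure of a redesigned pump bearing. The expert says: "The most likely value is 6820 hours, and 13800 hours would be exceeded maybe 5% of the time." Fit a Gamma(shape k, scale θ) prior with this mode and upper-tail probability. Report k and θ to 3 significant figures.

Gamma(k,θ) with k>1 has mode (k−1)θ, so θ = 6820/(k−1).
Need P(X < 13800) = 0.95 with θ tied to k this way. Start at k = 2, θ = 6820: P(X<13800) ≈ 0.600.
Too low — raise k to concentrate. Iterating converges to k ≈ 6.57.
Then θ = 6820/(6.57−1) ≈ 1220.

k ≈ 6.57, θ ≈ 1220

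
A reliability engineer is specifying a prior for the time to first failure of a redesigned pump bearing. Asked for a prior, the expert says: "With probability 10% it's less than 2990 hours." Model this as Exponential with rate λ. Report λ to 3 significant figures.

λ ≈ 3.52e-05

P(T < 2990.0) = 1 − e^(−λ·2990.0) = 0.1, so λ = −ln(1−0.1)/2990.0 = −ln(0.9)/2990.0 = 3.52e-05.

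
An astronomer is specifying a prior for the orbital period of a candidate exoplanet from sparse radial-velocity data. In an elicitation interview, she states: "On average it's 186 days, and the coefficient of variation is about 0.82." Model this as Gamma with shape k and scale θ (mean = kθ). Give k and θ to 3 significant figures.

For Gamma(k, scale θ): mean = kθ, variance = kθ², so CV = 1/√k.
CV = 0.82, hence k = 1/CV² = 1.49.
Then θ = mean/k = 186/1.49 = 125.

k ≈ 1.49, θ ≈ 125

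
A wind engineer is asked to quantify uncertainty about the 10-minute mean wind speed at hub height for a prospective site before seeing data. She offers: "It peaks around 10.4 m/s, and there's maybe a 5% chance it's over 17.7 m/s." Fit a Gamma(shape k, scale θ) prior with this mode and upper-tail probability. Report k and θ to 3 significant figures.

Gamma(k,θ) with k>1 has mode (k−1)θ, so θ = 10.4/(k−1).
Need P(X < 17.7) = 0.95 with θ tied to k this way. Start at k = 2, θ = 10.4: P(X<17.7) ≈ 0.507.
Too low — raise k to concentrate. Iterating converges to k ≈ 10.9.
Then θ = 10.4/(10.9−1) ≈ 1.05.

k ≈ 10.9, θ ≈ 1.05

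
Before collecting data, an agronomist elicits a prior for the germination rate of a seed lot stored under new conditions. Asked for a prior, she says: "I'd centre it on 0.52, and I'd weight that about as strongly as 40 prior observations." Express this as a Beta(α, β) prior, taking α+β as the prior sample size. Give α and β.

Under the effective-sample-size interpretation, Beta(α, β) has prior mean α/(α+β) and prior sample size α+β.
So α+β = 40 and α/(α+β) = 0.52, giving α = 0.52·40 = 20.8 and β = 40 − 20.8 = 19.2.

α = 20.8, β = 19.2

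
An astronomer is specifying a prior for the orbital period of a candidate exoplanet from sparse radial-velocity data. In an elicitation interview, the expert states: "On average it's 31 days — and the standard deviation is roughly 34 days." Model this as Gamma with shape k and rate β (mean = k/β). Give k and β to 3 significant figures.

For Gamma(k, rate β): mean = k/β, variance = k/β², so CV = 1/√k.
CV = SD/mean = 34/31 = 1.097, hence k = 1/CV² = 0.831.
Then β = k/mean = 0.831/31 = 0.0268.

k ≈ 0.831, β ≈ 0.0268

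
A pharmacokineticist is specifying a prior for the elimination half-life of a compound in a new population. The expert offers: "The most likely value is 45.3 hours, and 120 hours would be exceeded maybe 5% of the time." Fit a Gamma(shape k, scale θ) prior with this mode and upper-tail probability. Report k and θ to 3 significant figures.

k ≈ 3.84, θ ≈ 15.9

Gamma(k,θ) with k>1 has mode (k−1)θ, so θ = 45.3/(k−1).
Need P(X < 120) = 0.95 with θ tied to k this way. Start at k = 2, θ = 45.3: P(X<120) ≈ 0.742.
Too low — raise k to concentrate. Iterating converges to k ≈ 3.84.
Then θ = 45.3/(3.84−1) ≈ 15.9.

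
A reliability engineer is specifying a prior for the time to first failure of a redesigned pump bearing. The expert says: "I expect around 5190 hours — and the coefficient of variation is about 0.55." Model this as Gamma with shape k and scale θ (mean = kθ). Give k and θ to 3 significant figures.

For Gamma(k, scale θ): mean = kθ, variance = kθ², so CV = 1/√k.
CV = 0.55, hence k = 1/CV² = 3.31.
Then θ = mean/k = 5190/3.31 = 1570.

k ≈ 3.31, θ ≈ 1570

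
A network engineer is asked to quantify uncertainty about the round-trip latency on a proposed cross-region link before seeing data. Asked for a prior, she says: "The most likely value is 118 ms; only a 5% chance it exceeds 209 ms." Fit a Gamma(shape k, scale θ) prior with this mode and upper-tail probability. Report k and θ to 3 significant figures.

k ≈ 9.53, θ ≈ 13.8

Gamma(k,θ) with k>1 has mode (k−1)θ, so θ = 118/(k−1).
Need P(X < 209) = 0.95 with θ tied to k this way. Start at k = 2, θ = 118: P(X<209) ≈ 0.529.
Too low — raise k to concentrate. Iterating converges to k ≈ 9.53.
Then θ = 118/(9.53−1) ≈ 13.8.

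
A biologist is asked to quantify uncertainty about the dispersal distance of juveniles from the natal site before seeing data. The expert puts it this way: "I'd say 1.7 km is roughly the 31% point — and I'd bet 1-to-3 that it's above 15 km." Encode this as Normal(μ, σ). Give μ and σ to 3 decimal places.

The p-quantile of Normal(μ,σ) is μ + z_p·σ, with z_{0.31} = -0.4959 and z_{0.75} = 0.6745.
Eliminate σ: μ = (z₂·x₁ − z₁·x₂)/(z₂ − z₁) = (0.6745·1.7 − (-0.4959)·15)/1.17 = 7.335.
Then σ = (x₂ − x₁)/(z₂ − z₁) = (15 − 1.7)/1.17 = 11.364.

μ = 7.335, σ = 11.364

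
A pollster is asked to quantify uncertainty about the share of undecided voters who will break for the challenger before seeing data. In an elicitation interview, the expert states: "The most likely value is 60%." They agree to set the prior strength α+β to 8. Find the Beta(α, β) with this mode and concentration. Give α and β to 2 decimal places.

For α,β > 1 the Beta mode is (α−1)/(α+β−2). With α+β = 8, the mode is (α−1)/6.
Set (α−1)/6 = 0.6 → α = 1 + 0.6·6 = 4.60.
β = 8 − α = 3.40.

α = 4.60, β = 3.40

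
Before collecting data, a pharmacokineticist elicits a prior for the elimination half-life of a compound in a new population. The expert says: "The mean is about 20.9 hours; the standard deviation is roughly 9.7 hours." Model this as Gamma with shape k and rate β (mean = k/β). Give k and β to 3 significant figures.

For Gamma(k, rate β): mean = k/β, variance = k/β², so CV = 1/√k.
CV = SD/mean = 9.7/20.9 = 0.4641, hence k = 1/CV² = 4.64.
Then β = k/mean = 4.64/20.9 = 0.222.

k ≈ 4.64, β ≈ 0.222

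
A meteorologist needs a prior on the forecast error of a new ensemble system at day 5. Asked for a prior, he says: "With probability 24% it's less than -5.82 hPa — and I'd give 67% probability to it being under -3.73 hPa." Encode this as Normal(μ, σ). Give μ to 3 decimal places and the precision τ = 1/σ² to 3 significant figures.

μ = -4.532, τ = 0.301

For Normal(μ,σ), the p-quantile is μ + z_p·σ. Here z_{0.24} = -0.7063, z_{0.67} = 0.4399.
So -5.82 = μ − 0.7063σ and -3.73 = μ + 0.4399σ.
Subtracting: σ = (-3.73 − -5.82)/(0.4399 − (-0.7063)) = 1.823.
Then μ = -5.82 − (-0.7063)·1.823 = -4.532.
Precision τ = 1/σ² = 1/1.823² = 0.301.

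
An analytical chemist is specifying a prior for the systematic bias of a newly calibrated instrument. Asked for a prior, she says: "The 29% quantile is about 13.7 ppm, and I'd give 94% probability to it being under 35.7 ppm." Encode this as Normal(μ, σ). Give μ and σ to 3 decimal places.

μ = 19.475, σ = 10.436

The p-quantile of Normal(μ,σ) is μ + z_p·σ, with z_{0.29} = -0.5534 and z_{0.94} = 1.555.
Eliminate σ: μ = (z₂·x₁ − z₁·x₂)/(z₂ − z₁) = (1.555·13.7 − (-0.5534)·35.7)/2.108 = 19.475.
Then σ = (x₂ − x₁)/(z₂ − z₁) = (35.7 − 13.7)/2.108 = 10.436.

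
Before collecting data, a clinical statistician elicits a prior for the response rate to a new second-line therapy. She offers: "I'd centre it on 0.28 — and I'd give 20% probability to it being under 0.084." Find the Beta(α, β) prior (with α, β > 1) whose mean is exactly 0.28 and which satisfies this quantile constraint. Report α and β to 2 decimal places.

α ≈ 1.01, β ≈ 2.60

With mean 0.28 fixed, write α = 0.28s, β = 0.72s where s = α+β.
Need P(θ < 0.084) = 0.2 under Beta(0.28s, 0.72s). Normal approximation: (q−m)/√(m(1−m)/s) ≈ z_{0.2} = -0.842, so s ≈ 0.28·0.72·(-0.842)²/(0.084−0.28)² = 3.7.
At s = 3.7: P(θ<0.084) ≈ 0.195. Adjusting to match 0.2 gives s ≈ 3.61.
So α = 0.28·3.61 ≈ 1.01, β = 0.72·3.61 ≈ 2.60.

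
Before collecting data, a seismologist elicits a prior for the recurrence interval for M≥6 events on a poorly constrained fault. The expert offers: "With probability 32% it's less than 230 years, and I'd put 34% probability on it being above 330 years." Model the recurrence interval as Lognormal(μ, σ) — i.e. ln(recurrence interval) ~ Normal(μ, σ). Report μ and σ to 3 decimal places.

If T ~ Lognormal(μ,σ) then ln T ~ Normal(μ,σ), so the p-quantile of ln T is μ + z_p·σ.
ln(230) = 5.438 and ln(330) = 5.799; z_{0.32} = -0.4677, z_{0.66} = 0.4125.
σ = (5.799 − 5.438)/(0.4125 − (-0.4677)) = 0.410.
μ = 5.438 − (-0.4677)·0.410 = 5.630.

μ ≈ 5.630, σ ≈ 0.410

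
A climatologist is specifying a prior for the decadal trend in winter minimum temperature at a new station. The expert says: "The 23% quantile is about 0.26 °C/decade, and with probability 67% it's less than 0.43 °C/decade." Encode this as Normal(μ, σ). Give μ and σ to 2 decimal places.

The p-quantile of Normal(μ,σ) is μ + z_p·σ, with z_{0.23} = -0.7388 and z_{0.67} = 0.4399.
Eliminate σ: μ = (z₂·x₁ − z₁·x₂)/(z₂ − z₁) = (0.4399·0.26 − (-0.7388)·0.43)/1.179 = 0.37.
Then σ = (x₂ − x₁)/(z₂ − z₁) = (0.43 − 0.26)/1.179 = 0.14.

μ = 0.37, σ = 0.14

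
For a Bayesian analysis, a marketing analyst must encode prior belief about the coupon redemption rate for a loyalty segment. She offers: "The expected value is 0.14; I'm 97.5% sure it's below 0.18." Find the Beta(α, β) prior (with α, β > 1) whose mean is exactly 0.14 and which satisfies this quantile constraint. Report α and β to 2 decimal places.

With mean 0.14 fixed, write α = 0.14s, β = 0.86s where s = α+β.
Need P(θ < 0.18) = 0.975 under Beta(0.14s, 0.86s). Normal approximation: (q−m)/√(m(1−m)/s) ≈ z_{0.975} = 1.96, so s ≈ 0.14·0.86·(1.96)²/(0.18−0.14)² = 289.1.
At s = 289.1: P(θ<0.18) ≈ 0.969. Adjusting to match 0.975 gives s ≈ 320.28.
So α = 0.14·320.28 ≈ 44.84, β = 0.86·320.28 ≈ 275.44.

α ≈ 44.84, β ≈ 275.44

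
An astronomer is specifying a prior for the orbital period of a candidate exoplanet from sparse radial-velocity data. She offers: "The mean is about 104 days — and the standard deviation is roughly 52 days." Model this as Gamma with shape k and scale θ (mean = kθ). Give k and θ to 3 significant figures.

For Gamma(k, scale θ): mean = kθ, variance = kθ², so CV = 1/√k.
CV = SD/mean = 52/104 = 0.5, hence k = 1/CV² = 4.
Then θ = mean/k = 104/4 = 26.

k ≈ 4, θ ≈ 26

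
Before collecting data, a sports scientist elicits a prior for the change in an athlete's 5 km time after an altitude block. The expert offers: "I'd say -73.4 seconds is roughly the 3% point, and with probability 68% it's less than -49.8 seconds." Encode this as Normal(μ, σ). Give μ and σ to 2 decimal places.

For Normal(μ,σ), the p-quantile is μ + z_p·σ. Here z_{0.03} = -1.881, z_{0.68} = 0.4677.
So -73.4 = μ − 1.881σ and -49.8 = μ + 0.4677σ.
Subtracting: σ = (-49.8 − -73.4)/(0.4677 − (-1.881)) = 10.05.
Then μ = -73.4 − (-1.881)·10.05 = -54.50.

μ = -54.50, σ = 10.05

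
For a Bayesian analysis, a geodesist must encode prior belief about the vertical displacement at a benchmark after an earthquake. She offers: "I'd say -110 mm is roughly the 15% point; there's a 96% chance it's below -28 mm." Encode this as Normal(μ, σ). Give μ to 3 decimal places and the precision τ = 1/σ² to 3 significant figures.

μ = -79.507, τ = 0.00116

The p-quantile of Normal(μ,σ) is μ + z_p·σ, with z_{0.15} = -1.036 and z_{0.96} = 1.751.
Eliminate σ: μ = (z₂·x₁ − z₁·x₂)/(z₂ − z₁) = (1.751·-110 − (-1.036)·-28)/2.787 = -79.507.
Then σ = (x₂ − x₁)/(z₂ − z₁) = (-28 − -110)/2.787 = 29.421.
Precision τ = 1/σ² = 1/29.42² = 0.00116.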